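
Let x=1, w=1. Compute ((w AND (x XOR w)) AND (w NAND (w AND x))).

Substituting: ((1 AND (1 XOR 1)) AND (1 NAND (1 AND 1)))
= 0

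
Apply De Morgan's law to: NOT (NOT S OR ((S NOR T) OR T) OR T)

S AND NOT ((S NOR T) OR T) AND NOT T
De Morgan's: NOT(OR of terms) = AND of negations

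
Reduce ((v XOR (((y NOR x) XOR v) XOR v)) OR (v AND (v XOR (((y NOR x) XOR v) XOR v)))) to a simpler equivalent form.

By absorption (E OR (E AND v) = E) then XOR self-cancellation ((E XOR v) XOR v = E):
= ((y NOR x) XOR v)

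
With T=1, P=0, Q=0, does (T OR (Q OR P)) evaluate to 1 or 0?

Substituting: (1 OR (0 OR 0))
= 1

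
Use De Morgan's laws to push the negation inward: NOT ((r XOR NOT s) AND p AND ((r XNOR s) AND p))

NOT (r XOR NOT s) OR NOT p OR NOT ((r XNOR s) AND p)
De Morgan's: NOT(AND of terms) = OR of negations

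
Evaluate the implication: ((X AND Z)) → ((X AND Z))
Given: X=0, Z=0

Antecedent ((X AND Z)) = 0; consequent ((X AND Z)) = 0.
0 → 0 = 1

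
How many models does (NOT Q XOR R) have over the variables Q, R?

Satisfying assignments: (0,0), (1,1)
Count: 2 out of 4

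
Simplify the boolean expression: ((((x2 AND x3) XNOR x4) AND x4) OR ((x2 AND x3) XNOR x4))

By absorption (E OR (E AND v) = E):
= ((x2 AND x3) XNOR x4)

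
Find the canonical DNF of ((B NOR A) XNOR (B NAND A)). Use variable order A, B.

(NOT A AND NOT B) OR (A AND B)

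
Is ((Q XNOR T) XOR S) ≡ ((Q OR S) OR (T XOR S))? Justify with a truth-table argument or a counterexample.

No. Counterexample: with S=0, T=0, Q=0, Expression 1 = 1 but Expression 2 = 0.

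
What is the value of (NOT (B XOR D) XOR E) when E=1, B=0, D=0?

Substituting: (NOT (0 XOR 0) XOR 1)
= 0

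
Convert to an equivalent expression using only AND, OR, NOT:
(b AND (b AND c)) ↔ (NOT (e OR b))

((b AND (b AND c)) AND (NOT (e OR b))) OR (NOT (b AND (b AND c)) AND (e OR b))
(Biconditional = both true or both false)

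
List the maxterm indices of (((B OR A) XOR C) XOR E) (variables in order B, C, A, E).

ΠM(0, 3, 5, 6, 9, 11, 12, 14) = (B OR C OR A OR E) AND (B OR C OR NOT A OR NOT E) AND (B OR NOT C OR A OR NOT E) AND (B OR NOT C OR NOT A OR E) AND (NOT B OR C OR A OR NOT E) AND (NOT B OR C OR NOT A OR NOT E) AND (NOT B OR NOT C OR A OR E) AND (NOT B OR NOT C OR NOT A OR E)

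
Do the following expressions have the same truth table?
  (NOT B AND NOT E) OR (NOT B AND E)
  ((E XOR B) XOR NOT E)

Yes, they are equivalent — the two output columns agree on all 4 assignments:
B | E | Expression 1 | Expression 2
-----------------------------------
0 | 0 | 1 | 1
0 | 1 | 1 | 1
1 | 0 | 0 | 0
1 | 1 | 0 | 0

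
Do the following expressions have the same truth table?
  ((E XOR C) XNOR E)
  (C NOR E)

No. Counterexample: with C=0, E=1, Expression 1 = 1 but Expression 2 = 0.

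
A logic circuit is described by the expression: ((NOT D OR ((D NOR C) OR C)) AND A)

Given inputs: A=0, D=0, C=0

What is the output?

Substituting: ((NOT 0 OR ((0 NOR 0) OR 0)) AND 0)
= 0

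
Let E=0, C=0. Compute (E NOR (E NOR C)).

Substituting: (0 NOR (0 NOR 0))
= 0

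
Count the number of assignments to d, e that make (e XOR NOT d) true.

Satisfying assignments: (0,0), (1,1)
Count: 2 out of 4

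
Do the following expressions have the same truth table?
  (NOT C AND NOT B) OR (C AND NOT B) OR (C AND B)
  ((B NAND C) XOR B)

Yes, they are equivalent — the two output columns agree on all 4 assignments:
C | B | Expression 1 | Expression 2
-----------------------------------
0 | 0 | 1 | 1
0 | 1 | 0 | 0
1 | 0 | 1 | 1
1 | 1 | 1 | 1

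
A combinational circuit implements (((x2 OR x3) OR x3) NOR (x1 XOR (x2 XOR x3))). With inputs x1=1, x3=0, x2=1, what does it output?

Substituting: (((1 OR 0) OR 0) NOR (1 XOR (1 XOR 0)))
= 0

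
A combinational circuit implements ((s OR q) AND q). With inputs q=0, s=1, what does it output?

Substituting: ((1 OR 0) AND 0)
= 0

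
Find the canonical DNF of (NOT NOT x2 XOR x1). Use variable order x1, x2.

(NOT x1 AND x2) OR (x1 AND NOT x2)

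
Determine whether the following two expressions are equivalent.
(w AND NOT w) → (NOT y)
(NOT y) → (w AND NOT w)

No, Converse is not equivalent to original (counterexample: w=0, x=0, y=0)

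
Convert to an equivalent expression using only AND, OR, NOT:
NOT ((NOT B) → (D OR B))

(NOT B) AND NOT (D OR B)
(Negated implication: NOT(A → B) = A AND NOT B)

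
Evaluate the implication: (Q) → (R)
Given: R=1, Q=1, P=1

Antecedent (Q) = 1; consequent (R) = 1.
1 → 1 = 1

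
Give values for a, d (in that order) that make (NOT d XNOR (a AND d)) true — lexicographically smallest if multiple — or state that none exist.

a=0, d=1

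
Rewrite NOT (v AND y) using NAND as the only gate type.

(((v NAND y) NAND (v NAND y)) NAND ((v NAND y) NAND (v NAND y)))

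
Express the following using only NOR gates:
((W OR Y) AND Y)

((((W NOR Y) NOR (W NOR Y)) NOR ((W NOR Y) NOR (W NOR Y))) NOR (Y NOR Y))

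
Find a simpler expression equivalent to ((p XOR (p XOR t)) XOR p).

By XOR self-cancellation ((E XOR v) XOR v = E):
= (p XOR t)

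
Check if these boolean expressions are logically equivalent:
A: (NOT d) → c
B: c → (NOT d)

No, Converse is not equivalent to original (counterexample: d=0, c=0)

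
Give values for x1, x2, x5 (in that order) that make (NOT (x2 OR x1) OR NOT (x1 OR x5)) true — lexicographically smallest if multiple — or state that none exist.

x1=0, x2=0, x5=0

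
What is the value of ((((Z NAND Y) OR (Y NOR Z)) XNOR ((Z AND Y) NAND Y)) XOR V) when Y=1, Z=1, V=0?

Substituting: ((((1 NAND 1) OR (1 NOR 1)) XNOR ((1 AND 1) NAND 1)) XOR 0)
= 1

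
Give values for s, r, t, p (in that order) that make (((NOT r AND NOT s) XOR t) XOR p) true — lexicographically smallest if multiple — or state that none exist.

s=0, r=0, t=0, p=0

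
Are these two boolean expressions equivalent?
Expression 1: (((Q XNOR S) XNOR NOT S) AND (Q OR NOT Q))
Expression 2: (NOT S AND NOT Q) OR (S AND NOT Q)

Yes, they are equivalent — the two output columns agree on all 4 assignments:
S | Q | Expression 1 | Expression 2
-----------------------------------
0 | 0 | 1 | 1
0 | 1 | 0 | 0
1 | 0 | 1 | 1
1 | 1 | 0 | 0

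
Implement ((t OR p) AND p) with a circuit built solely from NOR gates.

((((t NOR p) NOR (t NOR p)) NOR ((t NOR p) NOR (t NOR p))) NOR (p NOR p))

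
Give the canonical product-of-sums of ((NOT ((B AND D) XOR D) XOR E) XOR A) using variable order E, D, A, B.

ΠM(2, 3, 4, 7, 8, 9, 13, 14) = (E OR D OR NOT A OR B) AND (E OR D OR NOT A OR NOT B) AND (E OR NOT D OR A OR B) AND (E OR NOT D OR NOT A OR NOT B) AND (NOT E OR D OR A OR B) AND (NOT E OR D OR A OR NOT B) AND (NOT E OR NOT D OR A OR NOT B) AND (NOT E OR NOT D OR NOT A OR B)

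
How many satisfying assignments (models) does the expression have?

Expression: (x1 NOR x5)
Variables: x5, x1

Satisfying assignments: (0,0)
Count: 1 out of 4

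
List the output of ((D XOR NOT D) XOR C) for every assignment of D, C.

D | C | Output
--------------
0 | 0 | 1
0 | 1 | 0
1 | 0 | 1
1 | 1 | 0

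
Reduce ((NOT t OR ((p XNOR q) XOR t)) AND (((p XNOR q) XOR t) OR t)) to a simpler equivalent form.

By distribution ((E OR v) AND (E OR NOT v) = E):
= ((p XNOR q) XOR t)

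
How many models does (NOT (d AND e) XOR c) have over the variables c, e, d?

Satisfying assignments: (0,0,0), (0,0,1), (0,1,0), (1,1,1)
Count: 4 out of 8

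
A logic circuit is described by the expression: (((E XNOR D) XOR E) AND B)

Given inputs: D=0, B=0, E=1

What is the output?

Substituting: (((1 XNOR 0) XOR 1) AND 0)
= 0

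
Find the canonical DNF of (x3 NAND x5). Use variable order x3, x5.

(NOT x3 AND NOT x5) OR (NOT x3 AND x5) OR (x3 AND NOT x5)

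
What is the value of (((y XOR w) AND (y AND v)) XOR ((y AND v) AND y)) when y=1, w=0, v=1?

Substituting: (((1 XOR 0) AND (1 AND 1)) XOR ((1 AND 1) AND 1))
= 0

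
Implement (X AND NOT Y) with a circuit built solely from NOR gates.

((X NOR X) NOR ((Y NOR Y) NOR (Y NOR Y)))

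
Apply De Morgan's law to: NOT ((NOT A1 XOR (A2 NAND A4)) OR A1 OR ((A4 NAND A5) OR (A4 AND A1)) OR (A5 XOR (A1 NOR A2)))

NOT (NOT A1 XOR (A2 NAND A4)) AND NOT A1 AND NOT ((A4 NAND A5) OR (A4 AND A1)) AND NOT (A5 XOR (A1 NOR A2))
De Morgan's: NOT(OR of terms) = AND of negations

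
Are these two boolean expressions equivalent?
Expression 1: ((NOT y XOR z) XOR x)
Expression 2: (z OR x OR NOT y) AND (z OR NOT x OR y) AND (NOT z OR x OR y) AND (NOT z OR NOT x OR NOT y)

Yes, they are equivalent — the two output columns agree on all 8 assignments:
z | x | y | Expression 1 | Expression 2
---------------------------------------
0 | 0 | 0 | 1 | 1
0 | 0 | 1 | 0 | 0
0 | 1 | 0 | 0 | 0
0 | 1 | 1 | 1 | 1
1 | 0 | 0 | 0 | 0
1 | 0 | 1 | 1 | 1
1 | 1 | 0 | 1 | 1
1 | 1 | 1 | 0 | 0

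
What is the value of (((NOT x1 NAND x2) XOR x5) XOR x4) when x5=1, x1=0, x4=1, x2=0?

Substituting: (((NOT 0 NAND 0) XOR 1) XOR 1)
= 1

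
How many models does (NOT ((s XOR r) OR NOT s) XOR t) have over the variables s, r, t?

Satisfying assignments: (0,0,1), (0,1,1), (1,0,1), (1,1,0)
Count: 4 out of 8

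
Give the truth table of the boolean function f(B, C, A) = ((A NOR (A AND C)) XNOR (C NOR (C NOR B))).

B | C | A | Output
------------------
0 | 0 | 0 | 0
0 | 0 | 1 | 1
0 | 1 | 0 | 0
0 | 1 | 1 | 1
1 | 0 | 0 | 1
1 | 0 | 1 | 0
1 | 1 | 0 | 0
1 | 1 | 1 | 1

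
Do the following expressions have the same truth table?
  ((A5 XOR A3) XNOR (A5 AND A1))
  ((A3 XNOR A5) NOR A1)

No. Counterexample: with A3=0, A5=0, A1=0, Expression 1 = 1 but Expression 2 = 0.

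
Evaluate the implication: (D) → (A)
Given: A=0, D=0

Antecedent (D) = 0; consequent (A) = 0.
0 → 0 = 1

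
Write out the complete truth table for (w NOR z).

w | z | Output
--------------
0 | 0 | 1
0 | 1 | 0
1 | 0 | 0
1 | 1 | 0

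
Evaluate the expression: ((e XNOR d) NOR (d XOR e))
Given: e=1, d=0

Substituting: ((1 XNOR 0) NOR (0 XOR 1))
= 0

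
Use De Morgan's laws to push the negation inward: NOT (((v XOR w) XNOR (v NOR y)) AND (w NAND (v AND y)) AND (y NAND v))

NOT ((v XOR w) XNOR (v NOR y)) OR NOT (w NAND (v AND y)) OR NOT (y NAND v)
De Morgan's: NOT(AND of terms) = OR of negations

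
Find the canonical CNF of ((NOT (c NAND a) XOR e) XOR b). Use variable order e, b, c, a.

(e OR b OR c OR a) AND (e OR b OR c OR NOT a) AND (e OR b OR NOT c OR a) AND (e OR NOT b OR NOT c OR NOT a) AND (NOT e OR b OR NOT c OR NOT a) AND (NOT e OR NOT b OR c OR a) AND (NOT e OR NOT b OR c OR NOT a) AND (NOT e OR NOT b OR NOT c OR a)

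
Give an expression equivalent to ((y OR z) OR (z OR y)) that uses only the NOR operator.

((((y NOR z) NOR (y NOR z)) NOR ((z NOR y) NOR (z NOR y))) NOR (((y NOR z) NOR (y NOR z)) NOR ((z NOR y) NOR (z NOR y))))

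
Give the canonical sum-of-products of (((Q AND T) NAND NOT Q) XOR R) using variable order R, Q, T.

Σm(0, 1, 2, 3) = (NOT R AND NOT Q AND NOT T) OR (NOT R AND NOT Q AND T) OR (NOT R AND Q AND NOT T) OR (NOT R AND Q AND T)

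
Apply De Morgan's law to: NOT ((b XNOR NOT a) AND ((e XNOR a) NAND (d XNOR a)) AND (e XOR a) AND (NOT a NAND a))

NOT (b XNOR NOT a) OR NOT ((e XNOR a) NAND (d XNOR a)) OR NOT (e XOR a) OR NOT (NOT a NAND a)
De Morgan's: NOT(AND of terms) = OR of negations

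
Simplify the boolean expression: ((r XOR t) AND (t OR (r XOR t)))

By absorption (E AND (E OR v) = E):
= (r XOR t)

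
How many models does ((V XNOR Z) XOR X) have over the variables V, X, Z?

Satisfying assignments: (0,0,0), (0,1,1), (1,0,1), (1,1,0)
Count: 4 out of 8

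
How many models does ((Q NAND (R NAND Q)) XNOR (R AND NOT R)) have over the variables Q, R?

Satisfying assignments: (1,0)
Count: 1 out of 4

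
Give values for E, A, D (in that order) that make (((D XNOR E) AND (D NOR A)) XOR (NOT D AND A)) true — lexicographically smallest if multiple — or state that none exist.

E=0, A=0, D=0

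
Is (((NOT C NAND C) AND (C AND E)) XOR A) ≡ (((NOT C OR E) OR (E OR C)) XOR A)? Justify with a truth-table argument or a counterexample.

No. Counterexample: with E=0, C=0, A=0, Expression 1 = 0 but Expression 2 = 1.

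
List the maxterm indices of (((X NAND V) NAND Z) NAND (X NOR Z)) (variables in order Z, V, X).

ΠM(0, 2) = (Z OR V OR X) AND (Z OR NOT V OR X)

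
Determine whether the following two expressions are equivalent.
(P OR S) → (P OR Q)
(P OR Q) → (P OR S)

No, Converse is not equivalent to original (counterexample: P=0, S=0, Q=1)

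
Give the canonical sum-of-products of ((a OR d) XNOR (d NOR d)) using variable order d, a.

Σm(1) = (NOT d AND a)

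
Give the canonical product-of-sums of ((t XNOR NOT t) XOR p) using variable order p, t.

ΠM(0, 1) = (p OR t) AND (p OR NOT t)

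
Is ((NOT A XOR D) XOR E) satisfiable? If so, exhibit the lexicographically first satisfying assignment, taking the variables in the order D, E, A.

D=0, E=0, A=0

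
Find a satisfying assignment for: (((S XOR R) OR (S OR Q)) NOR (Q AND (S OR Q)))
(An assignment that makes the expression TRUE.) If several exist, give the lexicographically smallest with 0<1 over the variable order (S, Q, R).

S=0, Q=0, R=0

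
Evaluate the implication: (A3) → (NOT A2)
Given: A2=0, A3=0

Antecedent (A3) = 0; consequent (NOT A2) = 1.
0 → 1 = 1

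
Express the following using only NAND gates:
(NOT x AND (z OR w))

(((x NAND x) NAND ((z NAND z) NAND (w NAND w))) NAND ((x NAND x) NAND ((z NAND z) NAND (w NAND w))))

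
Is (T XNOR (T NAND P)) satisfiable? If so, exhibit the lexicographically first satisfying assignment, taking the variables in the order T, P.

T=1, P=0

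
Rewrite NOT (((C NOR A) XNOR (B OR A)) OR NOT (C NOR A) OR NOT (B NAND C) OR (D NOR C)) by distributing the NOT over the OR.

NOT ((C NOR A) XNOR (B OR A)) AND (C NOR A) AND (B NAND C) AND NOT (D NOR C)
De Morgan's: NOT(OR of terms) = AND of negations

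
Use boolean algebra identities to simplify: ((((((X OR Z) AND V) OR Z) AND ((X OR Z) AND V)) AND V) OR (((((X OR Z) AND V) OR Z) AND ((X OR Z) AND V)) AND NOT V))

By distribution ((E AND v) OR (E AND NOT v) = E) then absorption (E AND (E OR v) = E):
= ((X OR Z) AND V)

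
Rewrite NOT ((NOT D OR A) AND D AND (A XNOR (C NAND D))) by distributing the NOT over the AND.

NOT (NOT D OR A) OR NOT D OR NOT (A XNOR (C NAND D))
De Morgan's: NOT(AND of terms) = OR of negations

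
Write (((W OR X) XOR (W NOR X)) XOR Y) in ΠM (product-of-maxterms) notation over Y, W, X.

ΠM(4, 5, 6, 7) = (NOT Y OR W OR X) AND (NOT Y OR W OR NOT X) AND (NOT Y OR NOT W OR X) AND (NOT Y OR NOT W OR NOT X)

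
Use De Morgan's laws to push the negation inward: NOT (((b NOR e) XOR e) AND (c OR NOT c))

NOT ((b NOR e) XOR e) OR NOT (c OR NOT c)
De Morgan's: NOT(AND of terms) = OR of negations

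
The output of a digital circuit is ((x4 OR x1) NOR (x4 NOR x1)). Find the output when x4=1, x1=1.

Substituting: ((1 OR 1) NOR (1 NOR 1))
= 0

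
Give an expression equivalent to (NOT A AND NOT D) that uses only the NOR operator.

(((A NOR A) NOR (A NOR A)) NOR ((D NOR D) NOR (D NOR D)))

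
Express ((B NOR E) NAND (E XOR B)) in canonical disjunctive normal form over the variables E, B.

(NOT E AND NOT B) OR (NOT E AND B) OR (E AND NOT B) OR (E AND B)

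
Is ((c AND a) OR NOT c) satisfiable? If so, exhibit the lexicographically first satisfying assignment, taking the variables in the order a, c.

a=0, c=0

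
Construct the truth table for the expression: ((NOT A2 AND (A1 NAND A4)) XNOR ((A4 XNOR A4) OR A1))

A2 | A4 | A1 | Output
---------------------
0 | 0 | 0 | 1
0 | 0 | 1 | 1
0 | 1 | 0 | 1
0 | 1 | 1 | 0
1 | 0 | 0 | 0
1 | 0 | 1 | 0
1 | 1 | 0 | 0
1 | 1 | 1 | 0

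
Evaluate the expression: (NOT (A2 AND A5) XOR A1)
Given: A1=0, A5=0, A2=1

Substituting: (NOT (1 AND 0) XOR 0)
= 1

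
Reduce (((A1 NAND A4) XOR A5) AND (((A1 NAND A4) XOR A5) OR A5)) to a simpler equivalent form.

By absorption (E AND (E OR v) = E):
= ((A1 NAND A4) XOR A5)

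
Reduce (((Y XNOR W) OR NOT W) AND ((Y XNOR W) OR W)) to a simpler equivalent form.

By distribution ((E OR v) AND (E OR NOT v) = E):
= (Y XNOR W)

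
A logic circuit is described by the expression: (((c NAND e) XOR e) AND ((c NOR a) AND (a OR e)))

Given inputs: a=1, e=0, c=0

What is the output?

Substituting: (((0 NAND 0) XOR 0) AND ((0 NOR 1) AND (1 OR 0)))
= 0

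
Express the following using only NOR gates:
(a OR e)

((a NOR e) NOR (a NOR e))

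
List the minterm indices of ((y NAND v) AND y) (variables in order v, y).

Σm(1) = (NOT v AND y)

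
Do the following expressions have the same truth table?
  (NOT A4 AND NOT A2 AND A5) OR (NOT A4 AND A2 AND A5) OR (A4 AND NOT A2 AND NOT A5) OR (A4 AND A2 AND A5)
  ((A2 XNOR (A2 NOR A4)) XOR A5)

Yes, they are equivalent — the two output columns agree on all 8 assignments:
A4 | A2 | A5 | Expression 1 | Expression 2
------------------------------------------
0 | 0 | 0 | 0 | 0
0 | 0 | 1 | 1 | 1
0 | 1 | 0 | 0 | 0
0 | 1 | 1 | 1 | 1
1 | 0 | 0 | 1 | 1
1 | 0 | 1 | 0 | 0
1 | 1 | 0 | 0 | 0
1 | 1 | 1 | 1 | 1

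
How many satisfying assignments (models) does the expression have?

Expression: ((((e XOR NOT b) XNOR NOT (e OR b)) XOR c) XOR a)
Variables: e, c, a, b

Satisfying assignments: (0,0,0,0), (0,0,0,1), (0,1,1,0), (0,1,1,1), (1,0,0,0), (1,0,1,1), (1,1,0,1), (1,1,1,0)
Count: 8 out of 16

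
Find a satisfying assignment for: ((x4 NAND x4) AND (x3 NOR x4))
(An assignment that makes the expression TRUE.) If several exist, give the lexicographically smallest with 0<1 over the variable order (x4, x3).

x4=0, x3=0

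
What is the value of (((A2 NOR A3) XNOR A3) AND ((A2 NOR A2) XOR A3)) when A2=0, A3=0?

Substituting: (((0 NOR 0) XNOR 0) AND ((0 NOR 0) XOR 0))
= 0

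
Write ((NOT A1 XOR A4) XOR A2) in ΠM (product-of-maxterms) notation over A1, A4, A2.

ΠM(1, 2, 4, 7) = (A1 OR A4 OR NOT A2) AND (A1 OR NOT A4 OR A2) AND (NOT A1 OR A4 OR A2) AND (NOT A1 OR NOT A4 OR NOT A2)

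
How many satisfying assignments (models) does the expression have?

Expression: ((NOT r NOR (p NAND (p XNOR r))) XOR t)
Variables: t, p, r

Satisfying assignments: (0,1,1), (1,0,0), (1,0,1), (1,1,0)
Count: 4 out of 8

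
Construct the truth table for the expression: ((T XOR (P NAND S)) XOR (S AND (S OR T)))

S | T | P | Output
------------------
0 | 0 | 0 | 1
0 | 0 | 1 | 1
0 | 1 | 0 | 0
0 | 1 | 1 | 0
1 | 0 | 0 | 0
1 | 0 | 1 | 1
1 | 1 | 0 | 1
1 | 1 | 1 | 0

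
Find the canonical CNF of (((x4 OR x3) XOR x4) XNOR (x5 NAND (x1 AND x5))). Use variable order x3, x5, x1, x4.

(x3 OR x5 OR x1 OR x4) AND (x3 OR x5 OR x1 OR NOT x4) AND (x3 OR x5 OR NOT x1 OR x4) AND (x3 OR x5 OR NOT x1 OR NOT x4) AND (x3 OR NOT x5 OR x1 OR x4) AND (x3 OR NOT x5 OR x1 OR NOT x4) AND (NOT x3 OR x5 OR x1 OR NOT x4) AND (NOT x3 OR x5 OR NOT x1 OR NOT x4) AND (NOT x3 OR NOT x5 OR x1 OR NOT x4) AND (NOT x3 OR NOT x5 OR NOT x1 OR x4)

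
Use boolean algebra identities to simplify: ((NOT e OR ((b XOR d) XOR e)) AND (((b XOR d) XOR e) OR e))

By distribution ((E OR v) AND (E OR NOT v) = E):
= ((b XOR d) XOR e)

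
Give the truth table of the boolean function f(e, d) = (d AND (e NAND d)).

e | d | Output
--------------
0 | 0 | 0
0 | 1 | 1
1 | 0 | 0
1 | 1 | 0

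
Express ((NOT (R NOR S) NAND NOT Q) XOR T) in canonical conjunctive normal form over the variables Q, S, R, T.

(Q OR S OR R OR NOT T) AND (Q OR S OR NOT R OR T) AND (Q OR NOT S OR R OR T) AND (Q OR NOT S OR NOT R OR T) AND (NOT Q OR S OR R OR NOT T) AND (NOT Q OR S OR NOT R OR NOT T) AND (NOT Q OR NOT S OR R OR NOT T) AND (NOT Q OR NOT S OR NOT R OR NOT T)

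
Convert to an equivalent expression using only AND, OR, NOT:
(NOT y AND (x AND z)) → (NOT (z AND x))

NOT (NOT y AND (x AND z)) OR (NOT (z AND x))
(Implication elimination: A → B = NOT A OR B)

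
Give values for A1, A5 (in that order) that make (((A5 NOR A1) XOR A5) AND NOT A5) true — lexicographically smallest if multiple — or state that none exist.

A1=0, A5=0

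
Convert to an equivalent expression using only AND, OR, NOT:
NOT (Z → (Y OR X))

Z AND NOT (Y OR X)
(Negated implication: NOT(A → B) = A AND NOT B)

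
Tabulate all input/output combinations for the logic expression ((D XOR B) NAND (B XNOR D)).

B | D | Output
--------------
0 | 0 | 1
0 | 1 | 1
1 | 0 | 1
1 | 1 | 1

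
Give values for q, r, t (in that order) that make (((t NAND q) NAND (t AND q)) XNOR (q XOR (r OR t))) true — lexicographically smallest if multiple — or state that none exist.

q=0, r=0, t=1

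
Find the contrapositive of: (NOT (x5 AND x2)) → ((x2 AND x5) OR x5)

Contrapositive: NOT ((x2 AND x5) OR x5) → (x5 AND x2)
Note: A statement and its contrapositive are logically equivalent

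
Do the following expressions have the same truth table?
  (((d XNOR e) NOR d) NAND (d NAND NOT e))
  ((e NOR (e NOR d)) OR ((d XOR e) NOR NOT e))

No. Counterexample: with d=0, e=0, Expression 1 = 1 but Expression 2 = 0.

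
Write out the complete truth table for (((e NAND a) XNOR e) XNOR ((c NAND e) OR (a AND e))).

e | a | c | Output
------------------
0 | 0 | 0 | 0
0 | 0 | 1 | 0
0 | 1 | 0 | 0
0 | 1 | 1 | 0
1 | 0 | 0 | 1
1 | 0 | 1 | 0
1 | 1 | 0 | 0
1 | 1 | 1 | 0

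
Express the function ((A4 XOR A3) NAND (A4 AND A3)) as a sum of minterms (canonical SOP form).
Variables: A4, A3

Σm(0, 1, 2, 3) = (NOT A4 AND NOT A3) OR (NOT A4 AND A3) OR (A4 AND NOT A3) OR (A4 AND A3)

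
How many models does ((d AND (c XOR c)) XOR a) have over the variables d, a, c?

Satisfying assignments: (0,1,0), (0,1,1), (1,1,0), (1,1,1)
Count: 4 out of 8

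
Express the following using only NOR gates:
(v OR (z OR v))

((v NOR ((z NOR v) NOR (z NOR v))) NOR (v NOR ((z NOR v) NOR (z NOR v))))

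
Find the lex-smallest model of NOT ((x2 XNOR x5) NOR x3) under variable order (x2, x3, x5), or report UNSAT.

x2=0, x3=0, x5=0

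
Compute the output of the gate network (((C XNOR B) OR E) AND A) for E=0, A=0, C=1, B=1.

Substituting: (((1 XNOR 1) OR 0) AND 0)
= 0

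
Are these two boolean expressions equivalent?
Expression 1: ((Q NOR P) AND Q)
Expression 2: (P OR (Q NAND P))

No. Counterexample: with Q=0, P=0, Expression 1 = 0 but Expression 2 = 1.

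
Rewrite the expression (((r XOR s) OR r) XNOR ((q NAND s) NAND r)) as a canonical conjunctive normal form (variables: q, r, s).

(q OR r OR s) AND (q OR NOT r OR s) AND (q OR NOT r OR NOT s) AND (NOT q OR r OR s) AND (NOT q OR NOT r OR s)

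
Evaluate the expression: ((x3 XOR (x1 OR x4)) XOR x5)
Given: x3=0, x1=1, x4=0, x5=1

Substituting: ((0 XOR (1 OR 0)) XOR 1)
= 0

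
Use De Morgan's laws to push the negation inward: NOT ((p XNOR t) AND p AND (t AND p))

NOT (p XNOR t) OR NOT p OR NOT (t AND p)
De Morgan's: NOT(AND of terms) = OR of negations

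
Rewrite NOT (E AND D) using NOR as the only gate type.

(((E NOR E) NOR (D NOR D)) NOR ((E NOR E) NOR (D NOR D)))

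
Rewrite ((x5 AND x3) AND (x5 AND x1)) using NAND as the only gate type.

((((x5 NAND x3) NAND (x5 NAND x3)) NAND ((x5 NAND x1) NAND (x5 NAND x1))) NAND (((x5 NAND x3) NAND (x5 NAND x3)) NAND ((x5 NAND x1) NAND (x5 NAND x1))))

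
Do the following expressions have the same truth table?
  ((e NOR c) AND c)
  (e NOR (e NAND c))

Yes, they are equivalent — the two output columns agree on all 4 assignments:
e | c | Expression 1 | Expression 2
-----------------------------------
0 | 0 | 0 | 0
0 | 1 | 0 | 0
1 | 0 | 0 | 0
1 | 1 | 0 | 0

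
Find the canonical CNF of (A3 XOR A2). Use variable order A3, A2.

(A3 OR A2) AND (NOT A3 OR NOT A2)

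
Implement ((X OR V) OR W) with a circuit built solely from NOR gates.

((((X NOR V) NOR (X NOR V)) NOR W) NOR (((X NOR V) NOR (X NOR V)) NOR W))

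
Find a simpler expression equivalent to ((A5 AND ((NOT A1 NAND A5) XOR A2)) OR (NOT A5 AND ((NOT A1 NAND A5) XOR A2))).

By distribution ((E AND v) OR (E AND NOT v) = E):
= ((NOT A1 NAND A5) XOR A2)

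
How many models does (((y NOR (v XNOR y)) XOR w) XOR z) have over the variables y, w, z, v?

Satisfying assignments: (0,0,0,1), (0,0,1,0), (0,1,0,0), (0,1,1,1), (1,0,1,0), (1,0,1,1), (1,1,0,0), (1,1,0,1)
Count: 8 out of 16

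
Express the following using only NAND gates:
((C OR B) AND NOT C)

((((C NAND C) NAND (B NAND B)) NAND (C NAND C)) NAND (((C NAND C) NAND (B NAND B)) NAND (C NAND C)))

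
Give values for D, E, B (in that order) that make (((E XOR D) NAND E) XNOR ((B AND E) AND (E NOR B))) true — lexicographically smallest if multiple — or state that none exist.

D=0, E=1, B=0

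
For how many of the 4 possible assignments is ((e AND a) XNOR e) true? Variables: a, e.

Satisfying assignments: (0,0), (1,0), (1,1)
Count: 3 out of 4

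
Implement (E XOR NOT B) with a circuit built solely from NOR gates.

((((E NOR (B NOR B)) NOR (E NOR (B NOR B))) NOR ((E NOR (B NOR B)) NOR (E NOR (B NOR B)))) NOR ((((E NOR E) NOR ((B NOR B) NOR (B NOR B))) NOR ((E NOR E) NOR ((B NOR B) NOR (B NOR B)))) NOR (((E NOR E) NOR ((B NOR B) NOR (B NOR B))) NOR ((E NOR E) NOR ((B NOR B) NOR (B NOR B))))))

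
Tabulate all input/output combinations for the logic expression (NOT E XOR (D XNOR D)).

E | D | Output
--------------
0 | 0 | 0
0 | 1 | 0
1 | 0 | 1
1 | 1 | 1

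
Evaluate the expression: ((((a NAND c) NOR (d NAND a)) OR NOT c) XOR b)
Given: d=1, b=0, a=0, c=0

Substituting: ((((0 NAND 0) NOR (1 NAND 0)) OR NOT 0) XOR 0)
= 1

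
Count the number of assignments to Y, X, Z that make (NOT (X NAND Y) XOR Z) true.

Satisfying assignments: (0,0,1), (0,1,1), (1,0,1), (1,1,0)
Count: 4 out of 8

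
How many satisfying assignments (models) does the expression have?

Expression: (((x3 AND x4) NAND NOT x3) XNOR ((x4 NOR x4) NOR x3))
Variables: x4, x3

Satisfying assignments: (1,0)
Count: 1 out of 4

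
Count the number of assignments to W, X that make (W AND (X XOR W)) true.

Satisfying assignments: (1,0)
Count: 1 out of 4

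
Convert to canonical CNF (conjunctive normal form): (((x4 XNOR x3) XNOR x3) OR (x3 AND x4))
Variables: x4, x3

(x4 OR x3) AND (x4 OR NOT x3)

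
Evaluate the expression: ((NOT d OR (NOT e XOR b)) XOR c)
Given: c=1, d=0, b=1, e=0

Substituting: ((NOT 0 OR (NOT 0 XOR 1)) XOR 1)
= 0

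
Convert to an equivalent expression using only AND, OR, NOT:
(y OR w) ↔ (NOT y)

((y OR w) AND (NOT y)) OR (NOT (y OR w) AND y)
(Biconditional = both true or both false)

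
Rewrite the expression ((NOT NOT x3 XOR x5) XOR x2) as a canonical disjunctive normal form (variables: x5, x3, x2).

(NOT x5 AND NOT x3 AND x2) OR (NOT x5 AND x3 AND NOT x2) OR (x5 AND NOT x3 AND NOT x2) OR (x5 AND x3 AND x2)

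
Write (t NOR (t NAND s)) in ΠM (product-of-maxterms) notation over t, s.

ΠM(0, 1, 2, 3) = (t OR s) AND (t OR NOT s) AND (NOT t OR s) AND (NOT t OR NOT s)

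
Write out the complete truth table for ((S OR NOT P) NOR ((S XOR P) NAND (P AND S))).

P | S | Output
--------------
0 | 0 | 0
0 | 1 | 0
1 | 0 | 0
1 | 1 | 0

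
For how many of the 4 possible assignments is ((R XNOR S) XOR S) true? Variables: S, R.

Satisfying assignments: (0,0), (1,0)
Count: 2 out of 4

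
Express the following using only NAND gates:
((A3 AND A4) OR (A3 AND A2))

((((A3 NAND A4) NAND (A3 NAND A4)) NAND ((A3 NAND A4) NAND (A3 NAND A4))) NAND (((A3 NAND A2) NAND (A3 NAND A2)) NAND ((A3 NAND A2) NAND (A3 NAND A2))))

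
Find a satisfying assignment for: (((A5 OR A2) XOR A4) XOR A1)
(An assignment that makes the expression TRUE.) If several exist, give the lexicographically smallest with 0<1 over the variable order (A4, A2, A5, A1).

A4=0, A2=0, A5=0, A1=1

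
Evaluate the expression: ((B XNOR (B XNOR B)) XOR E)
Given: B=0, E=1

Substituting: ((0 XNOR (0 XNOR 0)) XOR 1)
= 1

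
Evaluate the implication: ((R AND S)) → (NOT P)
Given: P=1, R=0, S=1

Antecedent ((R AND S)) = 0; consequent (NOT P) = 0.
0 → 0 = 1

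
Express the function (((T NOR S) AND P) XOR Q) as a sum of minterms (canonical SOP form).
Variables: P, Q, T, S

Σm(4, 5, 6, 7, 8, 13, 14, 15) = (NOT P AND Q AND NOT T AND NOT S) OR (NOT P AND Q AND NOT T AND S) OR (NOT P AND Q AND T AND NOT S) OR (NOT P AND Q AND T AND S) OR (P AND NOT Q AND NOT T AND NOT S) OR (P AND Q AND NOT T AND S) OR (P AND Q AND T AND NOT S) OR (P AND Q AND T AND S)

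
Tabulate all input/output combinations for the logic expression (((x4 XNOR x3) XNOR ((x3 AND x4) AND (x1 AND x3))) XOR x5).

x4 | x5 | x1 | x3 | Output
--------------------------
0 | 0 | 0 | 0 | 0
0 | 0 | 0 | 1 | 1
0 | 0 | 1 | 0 | 0
0 | 0 | 1 | 1 | 1
0 | 1 | 0 | 0 | 1
0 | 1 | 0 | 1 | 0
0 | 1 | 1 | 0 | 1
0 | 1 | 1 | 1 | 0
1 | 0 | 0 | 0 | 1
1 | 0 | 0 | 1 | 0
1 | 0 | 1 | 0 | 1
1 | 0 | 1 | 1 | 1
1 | 1 | 0 | 0 | 0
1 | 1 | 0 | 1 | 1
1 | 1 | 1 | 0 | 0
1 | 1 | 1 | 1 | 0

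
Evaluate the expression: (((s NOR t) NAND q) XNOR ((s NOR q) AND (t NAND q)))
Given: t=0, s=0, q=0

Substituting: (((0 NOR 0) NAND 0) XNOR ((0 NOR 0) AND (0 NAND 0)))
= 1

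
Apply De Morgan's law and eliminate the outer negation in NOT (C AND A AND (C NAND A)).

NOT C OR NOT A OR NOT (C NAND A)
De Morgan's: NOT(AND of terms) = OR of negations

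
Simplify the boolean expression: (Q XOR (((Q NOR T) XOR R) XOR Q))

By XOR self-cancellation ((E XOR v) XOR v = E):
= ((Q NOR T) XOR R)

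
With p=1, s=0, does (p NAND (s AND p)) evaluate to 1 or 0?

Substituting: (1 NAND (0 AND 1))
= 1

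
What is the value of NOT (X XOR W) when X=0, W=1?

Substituting: NOT (0 XOR 1)
= 0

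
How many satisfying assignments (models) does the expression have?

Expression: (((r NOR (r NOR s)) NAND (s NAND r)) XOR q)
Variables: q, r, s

Satisfying assignments: (0,0,0), (0,1,0), (0,1,1), (1,0,1)
Count: 4 out of 8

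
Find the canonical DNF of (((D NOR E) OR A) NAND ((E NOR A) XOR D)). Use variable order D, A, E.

(NOT D AND NOT A AND E) OR (NOT D AND A AND NOT E) OR (NOT D AND A AND E) OR (D AND NOT A AND NOT E) OR (D AND NOT A AND E)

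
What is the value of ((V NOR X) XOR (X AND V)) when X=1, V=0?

Substituting: ((0 NOR 1) XOR (1 AND 0))
= 0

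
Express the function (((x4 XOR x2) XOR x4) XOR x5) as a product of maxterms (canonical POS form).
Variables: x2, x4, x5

ΠM(0, 2, 5, 7) = (x2 OR x4 OR x5) AND (x2 OR NOT x4 OR x5) AND (NOT x2 OR x4 OR NOT x5) AND (NOT x2 OR NOT x4 OR NOT x5)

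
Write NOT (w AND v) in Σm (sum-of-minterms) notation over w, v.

Σm(0, 1, 2) = (NOT w AND NOT v) OR (NOT w AND v) OR (w AND NOT v)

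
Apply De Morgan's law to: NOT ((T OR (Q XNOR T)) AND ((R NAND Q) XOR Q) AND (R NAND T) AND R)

NOT (T OR (Q XNOR T)) OR NOT ((R NAND Q) XOR Q) OR NOT (R NAND T) OR NOT R
De Morgan's: NOT(AND of terms) = OR of negations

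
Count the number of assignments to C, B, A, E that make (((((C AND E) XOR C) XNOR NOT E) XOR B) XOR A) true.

Satisfying assignments: (0,0,0,1), (0,0,1,0), (0,1,0,0), (0,1,1,1), (1,0,0,0), (1,0,0,1), (1,1,1,0), (1,1,1,1)
Count: 8 out of 16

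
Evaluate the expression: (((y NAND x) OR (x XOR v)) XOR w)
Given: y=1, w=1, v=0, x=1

Substituting: (((1 NAND 1) OR (1 XOR 0)) XOR 1)
= 0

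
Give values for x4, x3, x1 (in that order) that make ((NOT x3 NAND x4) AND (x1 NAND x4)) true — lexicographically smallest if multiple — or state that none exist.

x4=0, x3=0, x1=0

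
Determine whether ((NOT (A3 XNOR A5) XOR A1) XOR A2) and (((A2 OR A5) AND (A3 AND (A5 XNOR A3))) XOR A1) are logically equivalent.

No. Counterexample: with A5=0, A1=0, A2=0, A3=1, Expression 1 = 1 but Expression 2 = 0.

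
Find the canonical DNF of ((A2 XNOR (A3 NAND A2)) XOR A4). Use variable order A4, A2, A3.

(NOT A4 AND A2 AND NOT A3) OR (A4 AND NOT A2 AND NOT A3) OR (A4 AND NOT A2 AND A3) OR (A4 AND A2 AND A3)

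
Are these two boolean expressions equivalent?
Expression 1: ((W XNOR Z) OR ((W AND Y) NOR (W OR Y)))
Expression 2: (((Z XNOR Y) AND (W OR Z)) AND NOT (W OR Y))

No. Counterexample: with W=0, Z=0, Y=0, Expression 1 = 1 but Expression 2 = 0.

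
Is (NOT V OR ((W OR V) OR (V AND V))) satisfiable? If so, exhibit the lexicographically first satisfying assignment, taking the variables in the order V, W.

V=0, W=0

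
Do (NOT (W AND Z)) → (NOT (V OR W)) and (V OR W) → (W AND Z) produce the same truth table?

Yes, Contrapositive is always equivalent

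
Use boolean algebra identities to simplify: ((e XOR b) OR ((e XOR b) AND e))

By absorption (E OR (E AND v) = E):
= (e XOR b)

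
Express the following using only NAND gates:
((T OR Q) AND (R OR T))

((((T NAND T) NAND (Q NAND Q)) NAND ((R NAND R) NAND (T NAND T))) NAND (((T NAND T) NAND (Q NAND Q)) NAND ((R NAND R) NAND (T NAND T))))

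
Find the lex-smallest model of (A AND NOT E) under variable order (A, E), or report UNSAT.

A=1, E=0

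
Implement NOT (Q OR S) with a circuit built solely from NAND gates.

(((Q NAND Q) NAND (S NAND S)) NAND ((Q NAND Q) NAND (S NAND S)))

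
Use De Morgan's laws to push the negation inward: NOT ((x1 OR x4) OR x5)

NOT (x1 OR x4) AND NOT x5
De Morgan's: NOT(OR of terms) = AND of negations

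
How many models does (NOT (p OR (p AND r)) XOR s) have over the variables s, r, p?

Satisfying assignments: (0,0,0), (0,1,0), (1,0,1), (1,1,1)
Count: 4 out of 8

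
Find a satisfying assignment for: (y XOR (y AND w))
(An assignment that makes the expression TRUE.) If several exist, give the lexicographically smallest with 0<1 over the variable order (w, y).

w=0, y=1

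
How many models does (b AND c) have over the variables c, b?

Satisfying assignments: (1,1)
Count: 1 out of 4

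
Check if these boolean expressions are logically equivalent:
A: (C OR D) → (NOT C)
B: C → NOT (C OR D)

Yes, Contrapositive is always equivalent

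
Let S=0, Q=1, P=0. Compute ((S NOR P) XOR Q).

Substituting: ((0 NOR 0) XOR 1)
= 0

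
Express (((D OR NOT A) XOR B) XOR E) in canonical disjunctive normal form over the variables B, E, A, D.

(NOT B AND NOT E AND NOT A AND NOT D) OR (NOT B AND NOT E AND NOT A AND D) OR (NOT B AND NOT E AND A AND D) OR (NOT B AND E AND A AND NOT D) OR (B AND NOT E AND A AND NOT D) OR (B AND E AND NOT A AND NOT D) OR (B AND E AND NOT A AND D) OR (B AND E AND A AND D)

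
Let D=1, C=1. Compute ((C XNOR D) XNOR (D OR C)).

Substituting: ((1 XNOR 1) XNOR (1 OR 1))
= 1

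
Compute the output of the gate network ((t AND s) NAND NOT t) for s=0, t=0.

Substituting: ((0 AND 0) NAND NOT 0)
= 1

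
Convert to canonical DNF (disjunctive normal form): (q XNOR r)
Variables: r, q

(NOT r AND NOT q) OR (r AND q)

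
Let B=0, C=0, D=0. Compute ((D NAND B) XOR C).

Substituting: ((0 NAND 0) XOR 0)
= 1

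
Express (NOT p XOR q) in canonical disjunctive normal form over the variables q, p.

(NOT q AND NOT p) OR (q AND p)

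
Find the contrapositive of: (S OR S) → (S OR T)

Contrapositive: NOT (S OR T) → NOT (S OR S)
Note: A statement and its contrapositive are logically equivalent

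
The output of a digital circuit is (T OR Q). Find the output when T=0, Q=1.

Substituting: (0 OR 1)
= 1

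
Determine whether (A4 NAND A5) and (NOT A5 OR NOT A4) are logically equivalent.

Yes, they are equivalent — the two output columns agree on all 4 assignments:
A5 | A4 | Expression 1 | Expression 2
-------------------------------------
0 | 0 | 1 | 1
0 | 1 | 1 | 1
1 | 0 | 1 | 1
1 | 1 | 0 | 0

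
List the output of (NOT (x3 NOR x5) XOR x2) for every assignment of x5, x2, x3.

x5 | x2 | x3 | Output
---------------------
0 | 0 | 0 | 0
0 | 0 | 1 | 1
0 | 1 | 0 | 1
0 | 1 | 1 | 0
1 | 0 | 0 | 1
1 | 0 | 1 | 1
1 | 1 | 0 | 0
1 | 1 | 1 | 0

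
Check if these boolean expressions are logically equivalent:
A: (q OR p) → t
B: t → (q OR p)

No, Converse is not equivalent to original (counterexample: q=0, t=0, p=1)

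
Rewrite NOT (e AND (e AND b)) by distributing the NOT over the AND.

NOT e OR NOT (e AND b)
De Morgan's: NOT(AND of terms) = OR of negations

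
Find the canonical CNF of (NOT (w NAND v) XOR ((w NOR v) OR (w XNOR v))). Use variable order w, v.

(w OR NOT v) AND (NOT w OR v) AND (NOT w OR NOT v)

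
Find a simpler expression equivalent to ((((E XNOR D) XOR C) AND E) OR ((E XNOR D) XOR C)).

By absorption (E OR (E AND v) = E):
= ((E XNOR D) XOR C)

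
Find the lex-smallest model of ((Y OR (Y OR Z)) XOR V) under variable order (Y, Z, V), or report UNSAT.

Y=0, Z=0, V=1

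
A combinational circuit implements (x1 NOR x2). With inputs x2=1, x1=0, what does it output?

Substituting: (0 NOR 1)
= 0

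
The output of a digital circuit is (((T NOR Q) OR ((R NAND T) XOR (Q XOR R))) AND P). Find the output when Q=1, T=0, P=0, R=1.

Substituting: (((0 NOR 1) OR ((1 NAND 0) XOR (1 XOR 1))) AND 0)
= 0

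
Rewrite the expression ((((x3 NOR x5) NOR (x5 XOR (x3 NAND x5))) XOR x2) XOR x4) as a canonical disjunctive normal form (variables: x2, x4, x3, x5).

(NOT x2 AND NOT x4 AND NOT x3 AND x5) OR (NOT x2 AND x4 AND NOT x3 AND NOT x5) OR (NOT x2 AND x4 AND x3 AND NOT x5) OR (NOT x2 AND x4 AND x3 AND x5) OR (x2 AND NOT x4 AND NOT x3 AND NOT x5) OR (x2 AND NOT x4 AND x3 AND NOT x5) OR (x2 AND NOT x4 AND x3 AND x5) OR (x2 AND x4 AND NOT x3 AND x5)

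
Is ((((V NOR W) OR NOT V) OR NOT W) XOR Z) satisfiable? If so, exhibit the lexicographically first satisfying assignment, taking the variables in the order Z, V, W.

Z=0, V=0, W=0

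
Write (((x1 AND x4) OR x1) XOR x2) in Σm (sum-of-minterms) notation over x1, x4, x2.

Σm(1, 3, 4, 6) = (NOT x1 AND NOT x4 AND x2) OR (NOT x1 AND x4 AND x2) OR (x1 AND NOT x4 AND NOT x2) OR (x1 AND x4 AND NOT x2)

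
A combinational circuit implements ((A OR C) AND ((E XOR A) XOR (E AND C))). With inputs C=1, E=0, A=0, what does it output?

Substituting: ((0 OR 1) AND ((0 XOR 0) XOR (0 AND 1)))
= 0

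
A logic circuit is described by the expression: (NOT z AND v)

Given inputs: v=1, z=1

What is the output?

Substituting: (NOT 1 AND 1)
= 0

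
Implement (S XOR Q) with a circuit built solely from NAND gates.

((S NAND (S NAND Q)) NAND (Q NAND (S NAND Q)))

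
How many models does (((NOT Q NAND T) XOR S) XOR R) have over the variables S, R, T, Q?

Satisfying assignments: (0,0,0,0), (0,0,0,1), (0,0,1,1), (0,1,1,0), (1,0,1,0), (1,1,0,0), (1,1,0,1), (1,1,1,1)
Count: 8 out of 16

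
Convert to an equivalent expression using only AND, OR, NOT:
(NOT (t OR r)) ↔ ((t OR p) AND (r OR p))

((NOT (t OR r)) AND ((t OR p) AND (r OR p))) OR ((t OR r) AND NOT ((t OR p) AND (r OR p)))
(Biconditional = both true or both false)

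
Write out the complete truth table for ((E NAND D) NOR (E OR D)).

E | D | Output
--------------
0 | 0 | 0
0 | 1 | 0
1 | 0 | 0
1 | 1 | 0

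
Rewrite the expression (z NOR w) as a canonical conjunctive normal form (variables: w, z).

(w OR NOT z) AND (NOT w OR z) AND (NOT w OR NOT z)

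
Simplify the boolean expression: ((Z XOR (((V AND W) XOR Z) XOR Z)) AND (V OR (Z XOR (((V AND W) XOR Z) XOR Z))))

By absorption (E AND (E OR v) = E) then XOR self-cancellation ((E XOR v) XOR v = E):
= ((V AND W) XOR Z)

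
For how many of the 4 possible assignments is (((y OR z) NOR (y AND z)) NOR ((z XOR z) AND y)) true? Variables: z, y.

Satisfying assignments: (0,1), (1,0), (1,1)
Count: 3 out of 4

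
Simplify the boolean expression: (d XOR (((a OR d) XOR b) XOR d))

By XOR self-cancellation ((E XOR v) XOR v = E):
= ((a OR d) XOR b)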